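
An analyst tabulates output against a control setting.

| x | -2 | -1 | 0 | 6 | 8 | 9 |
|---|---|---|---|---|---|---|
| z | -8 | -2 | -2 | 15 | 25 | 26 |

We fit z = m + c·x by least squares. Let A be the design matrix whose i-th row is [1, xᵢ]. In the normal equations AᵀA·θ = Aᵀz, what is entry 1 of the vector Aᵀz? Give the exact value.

Entry 1 ↔ basis 1, so (Aᵀz)_{1} = Σᵢ zᵢ = (1)·(-8) + (1)·(-2) + (1)·(-2) + (1)·(15) + (1)·(25) + (1)·(26) = 54.

54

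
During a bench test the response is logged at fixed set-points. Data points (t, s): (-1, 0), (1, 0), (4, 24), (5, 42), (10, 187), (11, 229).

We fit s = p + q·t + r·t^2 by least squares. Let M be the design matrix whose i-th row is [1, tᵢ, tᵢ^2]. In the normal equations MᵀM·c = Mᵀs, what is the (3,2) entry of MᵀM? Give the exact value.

Row 3 ↔ basis t^2, column 2 ↔ basis t, so (MᵀM)_{3,2} = Σᵢ (t^2)·(t) = (1)·(-1) + (1)·(1) + (16)·(4) + (25)·(5) + (100)·(10) + (121)·(11) = 2520.

2520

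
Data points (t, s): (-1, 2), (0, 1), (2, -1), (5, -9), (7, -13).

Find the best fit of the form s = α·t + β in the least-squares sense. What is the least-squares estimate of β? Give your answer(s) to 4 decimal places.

Normal-equation sums: Σt·t = 79, Σt = 13, Σ1 = 5.
And Σt·s = -140, Σs = -20.
Normal equations: [[79, 13]; [13, 5]]·[α, β]ᵀ = [-140, -20]ᵀ.
Eliminating β: 5·(row 1) − 13·(row 2) gives 226·α = 5·(-140) − 13·(-20) = -440, so α = -220/113.
Then β = ((-20) − 13·(-220/113))/5 = 120/113.

β = 1.0619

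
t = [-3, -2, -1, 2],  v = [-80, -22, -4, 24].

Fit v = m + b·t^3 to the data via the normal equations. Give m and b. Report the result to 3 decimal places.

Forming MᵀM = [[4, -28]; [-28, 858]] and Mᵀv = [-82, 2532]ᵀ gives MᵀM·[m, b]ᵀ = Mᵀv.
Eliminating b: 858·(row 1) − (-28)·(row 2) gives 2648·m = 858·(-82) − (-28)·2532 = 540, so m = 135/662.
Then b = (2532 − (-28)·(135/662))/858 = 979/331.

m = 0.204, b = 2.958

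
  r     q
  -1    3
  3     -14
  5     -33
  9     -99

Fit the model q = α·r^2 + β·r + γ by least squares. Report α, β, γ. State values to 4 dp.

α = -1.0208, β = -2.0064, γ = 1.8798

Setting ∂/∂α … = 0 gives: 7268·α + 880·β + 116·γ = -8967;  880·α + 116·β + 16·γ = -1101;  116·α + 16·β + 4·γ = -143.
Solving the 3×3 system (Gaussian elimination) gives α = -49/48, β = -313/156, γ = 391/208.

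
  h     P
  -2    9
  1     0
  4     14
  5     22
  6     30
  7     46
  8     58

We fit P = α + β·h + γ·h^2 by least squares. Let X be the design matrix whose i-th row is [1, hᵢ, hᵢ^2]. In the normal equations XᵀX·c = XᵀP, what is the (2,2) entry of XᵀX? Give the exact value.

Row 2 ↔ basis h, column 2 ↔ basis h, so (XᵀX)_{2,2} = Σᵢ (h)·(h) = (-2)·(-2) + (1)·(1) + (4)·(4) + (5)·(5) + (6)·(6) + (7)·(7) + (8)·(8) = 195.

195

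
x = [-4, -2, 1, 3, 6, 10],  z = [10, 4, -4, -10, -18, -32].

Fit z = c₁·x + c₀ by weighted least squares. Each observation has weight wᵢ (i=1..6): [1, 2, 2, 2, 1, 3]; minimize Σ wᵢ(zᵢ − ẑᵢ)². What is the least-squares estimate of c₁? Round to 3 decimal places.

Forming MᵀWM = [[380, 36]; [36, 11]] and MᵀWz = [-1192, -124]ᵀ gives MᵀWM·[c₁, c₀]ᵀ = MᵀWz.
det = 380·11 − 36² = 2884.
c₁ = ((-1192)·11 − 36·(-124))/2884 = -2162/721; c₀ = (380·(-124) − 36·(-1192))/2884 = -1052/721.

c₁ = -2.999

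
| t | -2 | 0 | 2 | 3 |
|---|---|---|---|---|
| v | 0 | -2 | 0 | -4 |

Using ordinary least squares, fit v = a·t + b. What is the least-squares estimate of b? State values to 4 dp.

Entries of AᵀA: Σt·t = 17, Σt = 3, Σ1 = 4.
Right-hand side: Σt·v = -12, Σv = -6.
So AᵀA·[a, b]ᵀ = Aᵀv: [[17, 3]; [3, 4]]·[a, b]ᵀ = [-12, -6]ᵀ.
det = 17·4 − 3² = 59.
a = ((-12)·4 − 3·(-6))/59 = -30/59; b = (17·(-6) − 3·(-12))/59 = -66/59.

b = -1.1186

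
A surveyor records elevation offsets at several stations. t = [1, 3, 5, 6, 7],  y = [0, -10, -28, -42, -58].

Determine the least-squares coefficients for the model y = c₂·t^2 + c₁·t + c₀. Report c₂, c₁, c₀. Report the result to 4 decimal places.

c₂ = -1.2495, c₁ = 0.3923, c₀ = 0.6610

Setting ∂/∂c₂ … = 0 gives: 4404·c₂ + 712·c₁ + 120·c₀ = -5144;  712·c₂ + 120·c₁ + 22·c₀ = -828;  120·c₂ + 22·c₁ + 5·c₀ = -138.
Solving the 3×3 system (Gaussian elimination) gives c₂ = -586/469, c₁ = 184/469, c₀ = 310/469.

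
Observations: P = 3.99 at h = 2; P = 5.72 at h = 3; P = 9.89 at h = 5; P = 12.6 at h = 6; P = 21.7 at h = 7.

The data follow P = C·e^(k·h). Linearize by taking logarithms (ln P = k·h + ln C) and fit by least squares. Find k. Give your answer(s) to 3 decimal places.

k = 0.318

Taking logs, ln P = k·h + ln C, so regress ln P on h.
Σh = 23.0000, Σ(h)² = 123.0000, Σln P = 11.0303, Σh·ln P = 56.2005.
Equations: 123.0000·k + 23.0000·ln C = 56.2005;  23.0000·k + 5·ln C = 11.0303.
Δ = 123.0000·5 − (23.0000)² = 86.0000; k = (56.2005·5 − 23.0000·11.0303)/86.0000 = 0.31751, ln C = (123.0000·11.0303 − 23.0000·56.2005)/86.0000 = 0.74552.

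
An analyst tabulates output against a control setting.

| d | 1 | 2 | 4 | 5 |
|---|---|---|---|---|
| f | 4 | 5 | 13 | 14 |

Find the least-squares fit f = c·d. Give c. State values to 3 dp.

From the data, Σd·d = 46.
And Σd·f = 136.
Normal equations: [[46]]·[c]ᵀ = [136]ᵀ.
c = 136/46 = 2.95652.

c = 2.957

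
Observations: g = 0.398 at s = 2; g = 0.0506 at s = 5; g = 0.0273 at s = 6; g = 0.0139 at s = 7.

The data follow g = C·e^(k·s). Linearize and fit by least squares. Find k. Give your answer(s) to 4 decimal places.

With ln gᵢ as the transformed response and sᵢ as the regressor:
Σs = 20.0000, Σ(s)² = 114.0000, Σln g = -11.7818, Σs·ln g = -68.2979.
Equations: 114.0000·k + 20.0000·ln C = -68.2979;  20.0000·k + 4·ln C = -11.7818.
Slope k = (n·Σs·ln g − Σs·Σln g)/(n·Σ(s)² − (Σs)²) = (4·-68.2979 − 20.0000·-11.7818)/56.0000 = -0.67062; ln C = (Σln g − k·Σs)/n = 0.40764.

k = -0.6706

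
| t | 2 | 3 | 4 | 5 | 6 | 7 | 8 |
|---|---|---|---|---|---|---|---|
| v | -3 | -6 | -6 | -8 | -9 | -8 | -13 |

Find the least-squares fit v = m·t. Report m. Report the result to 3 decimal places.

m = -1.488

Compute the Gram sums: Σt·t = 203.
And Σt·v = -302.
Normal equations: [[203]]·[m]ᵀ = [-302]ᵀ.
m = (-302)/203 = -1.48768.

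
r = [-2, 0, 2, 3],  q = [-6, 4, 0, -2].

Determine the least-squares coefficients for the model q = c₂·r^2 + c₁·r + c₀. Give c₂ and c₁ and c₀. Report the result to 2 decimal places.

Entries of XᵀX: Σr^2·r^2 = 113, Σr^2·r = 27, Σr^2 = 17, Σr·r = 17, Σr = 3, Σ1 = 4.
Moment sums: Σr^2·q = -42, Σr·q = 6, Σq = -4.
Solving the 3×3 system (Gaussian elimination) gives c₂ = -497/398, c₁ = 723/398, c₀ = 586/199.

c₂ = -1.25, c₁ = 1.82, c₀ = 2.94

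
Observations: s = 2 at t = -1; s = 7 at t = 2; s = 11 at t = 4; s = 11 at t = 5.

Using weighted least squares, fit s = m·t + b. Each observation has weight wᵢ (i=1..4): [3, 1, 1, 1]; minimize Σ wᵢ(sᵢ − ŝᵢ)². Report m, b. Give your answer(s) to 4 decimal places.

m = 1.6161, b = 3.6786

Entries of XᵀWX: Σwᵢ·t·t = 48, Σwᵢ·t = 8, Σwᵢ·1 = 6.
Right-hand side: Σwᵢ·t·s = 107, Σwᵢ·s = 35.
XᵀWX·[m, b]ᵀ = XᵀWs becomes [[48, 8]; [8, 6]]·[m, b]ᵀ = [107, 35]ᵀ.
Eliminating b: 6·(row 1) − 8·(row 2) gives 224·m = 6·107 − 8·35 = 362, so m = 181/112.
Then b = (35 − 8·(181/112))/6 = 103/28.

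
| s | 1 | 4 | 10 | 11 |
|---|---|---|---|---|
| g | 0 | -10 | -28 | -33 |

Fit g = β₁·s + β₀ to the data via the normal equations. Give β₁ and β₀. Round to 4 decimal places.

β₁ = -3.2101, β₀ = 3.1159

Entries of AᵀA: Σs·s = 238, Σs = 26, Σ1 = 4.
Right-hand side: Σs·g = -683, Σg = -71.
AᵀA·[β₁, β₀]ᵀ = Aᵀg becomes [[238, 26]; [26, 4]]·[β₁, β₀]ᵀ = [-683, -71]ᵀ.
det = 238·4 − 26² = 276.
β₁ = ((-683)·4 − 26·(-71))/276 = -443/138; β₀ = (238·(-71) − 26·(-683))/276 = 215/69.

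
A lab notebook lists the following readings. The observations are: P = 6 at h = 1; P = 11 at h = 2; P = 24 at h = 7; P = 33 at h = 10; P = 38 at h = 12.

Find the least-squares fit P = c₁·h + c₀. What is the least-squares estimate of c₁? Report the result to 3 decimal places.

c₁ = 2.845

Sums needed: Σh·h = 298, Σh = 32, Σ1 = 5.
For MᵀP: Σh·P = 982, ΣP = 112.
Normal equations: [[298, 32]; [32, 5]]·[c₁, c₀]ᵀ = [982, 112]ᵀ.
Determinant 298·5 − 32² = 466.
c₁ = (982·5 − 32·112)/466 = 663/233; c₀ = (298·112 − 32·982)/466 = 976/233.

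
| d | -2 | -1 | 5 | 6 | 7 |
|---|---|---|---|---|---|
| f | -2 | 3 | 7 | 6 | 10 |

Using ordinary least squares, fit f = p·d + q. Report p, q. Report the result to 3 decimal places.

Sums needed: Σd·d = 115, Σd = 15, Σ1 = 5.
Right-hand side: Σd·f = 142, Σf = 24.
So MᵀM·[p, q]ᵀ = Mᵀf: [[115, 15]; [15, 5]]·[p, q]ᵀ = [142, 24]ᵀ.
det = 115·5 − 15² = 350.
p = (142·5 − 15·24)/350 = 1; q = (115·24 − 15·142)/350 = 9/5.

p = 1.000, q = 1.800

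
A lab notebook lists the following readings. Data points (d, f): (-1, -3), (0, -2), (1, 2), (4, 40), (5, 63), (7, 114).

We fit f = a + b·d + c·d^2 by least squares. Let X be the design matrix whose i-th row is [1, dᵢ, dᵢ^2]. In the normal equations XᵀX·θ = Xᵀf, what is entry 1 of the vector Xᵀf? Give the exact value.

Entry 1 ↔ basis 1, so (Xᵀf)_{1} = Σᵢ fᵢ = (1)·(-3) + (1)·(-2) + (1)·(2) + (1)·(40) + (1)·(63) + (1)·(114) = 214.

214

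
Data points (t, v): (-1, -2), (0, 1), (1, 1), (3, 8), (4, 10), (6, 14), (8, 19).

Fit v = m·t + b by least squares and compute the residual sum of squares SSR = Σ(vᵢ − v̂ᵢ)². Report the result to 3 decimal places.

Entries of XᵀX: Σt·t = 127, Σt = 21, Σ1 = 7.
Right-hand side: Σt·v = 303, Σv = 51.
So XᵀX·[m, b]ᵀ = Xᵀv: [[127, 21]; [21, 7]]·[m, b]ᵀ = [303, 51]ᵀ.
det = 127·7 − 21² = 448.
m = (303·7 − 21·51)/448 = 75/32; b = (127·51 − 21·303)/448 = 57/224.
Residuals: 5/56, 167/224, -179/112, 5/7, 83/224, -71/224, -1/224; SSR = 433/112.

SSR = 3.866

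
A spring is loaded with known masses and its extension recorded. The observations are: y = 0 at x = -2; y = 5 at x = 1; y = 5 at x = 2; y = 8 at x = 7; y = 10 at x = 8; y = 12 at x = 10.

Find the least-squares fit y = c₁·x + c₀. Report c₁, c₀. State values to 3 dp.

The normal equations are: 222·c₁ + 26·c₀ = 271;  26·c₁ + 6·c₀ = 40.
(Σx·x = 222, Σx = 26, Σ1 = 6, Σx·y = 271, Σy = 40.)
det = 222·6 − 26² = 656.
c₁ = (271·6 − 26·40)/656 = 293/328; c₀ = (222·40 − 26·271)/656 = 917/328.

c₁ = 0.893, c₀ = 2.796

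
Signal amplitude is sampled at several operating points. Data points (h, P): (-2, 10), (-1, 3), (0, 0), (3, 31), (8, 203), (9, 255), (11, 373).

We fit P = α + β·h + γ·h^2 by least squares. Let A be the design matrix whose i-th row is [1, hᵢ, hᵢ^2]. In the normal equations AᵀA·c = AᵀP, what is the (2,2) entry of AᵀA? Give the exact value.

Row 2 ↔ basis h, column 2 ↔ basis h, so (AᵀA)_{2,2} = Σᵢ (h)·(h) = (-2)·(-2) + (-1)·(-1) + (0)·(0) + (3)·(3) + (8)·(8) + (9)·(9) + (11)·(11) = 280.

280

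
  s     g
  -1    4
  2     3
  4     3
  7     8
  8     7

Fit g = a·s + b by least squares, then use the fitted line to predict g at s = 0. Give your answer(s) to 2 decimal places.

The normal system AᵀA·[a, b]ᵀ = Aᵀg is [[134, 20]; [20, 5]]·[a, b]ᵀ = [126, 25]ᵀ.
Δ = 134·5 − 20² = 270.
a = (126·5 − 20·25)/270 = 13/27; b = (134·25 − 20·126)/270 = 83/27.
At s = 0: ĝ = (13/27)·(0) + (83/27)·(1) = 83/27.

ĝ = 3.07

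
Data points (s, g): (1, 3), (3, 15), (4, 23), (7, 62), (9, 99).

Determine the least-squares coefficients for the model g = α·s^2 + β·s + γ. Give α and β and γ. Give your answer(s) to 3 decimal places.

Normal-equation sums: Σs^2·s^2 = 9300, Σs^2·s = 1164, Σs^2 = 156, Σs·s = 156, Σs = 24, Σ1 = 5.
Moment sums: Σs^2·g = 11563, Σs·g = 1465, Σg = 202.
Row-reducing yields α = 207/196, β = 205/147, γ = 37/49.

α = 1.056, β = 1.395, γ = 0.755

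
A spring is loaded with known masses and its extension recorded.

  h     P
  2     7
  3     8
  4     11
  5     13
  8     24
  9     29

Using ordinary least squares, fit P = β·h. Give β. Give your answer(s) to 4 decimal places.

β = 3.0151

Sums needed: Σh·h = 199.
Right-hand side: Σh·P = 600.
XᵀX·[β]ᵀ = XᵀP becomes [[199]]·[β]ᵀ = [600]ᵀ.
β = 600/199 = 3.01508.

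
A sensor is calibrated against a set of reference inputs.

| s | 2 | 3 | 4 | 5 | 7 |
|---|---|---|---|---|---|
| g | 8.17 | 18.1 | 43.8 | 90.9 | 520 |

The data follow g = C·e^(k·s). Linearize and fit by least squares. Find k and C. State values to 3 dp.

Taking logs, ln g = k·s + ln C, so regress ln g on s.
Σs = 21.0000, Σ(s)² = 103.0000, Σln g = 19.5396, Σs·ln g = 94.3328.
Normal system: [[103.0000, 21.0000]; [21.0000, 5]]·[k, ln C]ᵀ = [94.3328, 19.5396]ᵀ.
Slope k = (n·Σs·ln g − Σs·Σln g)/(n·Σ(s)² − (Σs)²) = (5·94.3328 − 21.0000·19.5396)/74.0000 = 0.82882; ln C = (Σln g − k·Σs)/n = 0.42689, so C = exp(0.42689) = 1.53249.

k = 0.829, C = 1.532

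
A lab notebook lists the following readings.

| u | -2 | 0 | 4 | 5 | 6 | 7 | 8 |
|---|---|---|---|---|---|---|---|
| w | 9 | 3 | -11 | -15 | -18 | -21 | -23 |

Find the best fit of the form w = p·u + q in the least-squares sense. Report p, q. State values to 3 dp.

Forming XᵀX = [[194, 28]; [28, 7]] and Xᵀw = [-576, -76]ᵀ gives XᵀX·[p, q]ᵀ = Xᵀw.
Determinant 194·7 − 28² = 574.
p = ((-576)·7 − 28·(-76))/574 = -136/41; q = (194·(-76) − 28·(-576))/574 = 692/287.

p = -3.317, q = 2.411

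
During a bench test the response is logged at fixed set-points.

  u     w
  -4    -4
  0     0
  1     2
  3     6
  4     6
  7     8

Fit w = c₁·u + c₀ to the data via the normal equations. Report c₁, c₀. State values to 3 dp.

MᵀM·[c₁, c₀]ᵀ = Mᵀw reads: 91·c₁ + 11·c₀ = 116;  11·c₁ + 6·c₀ = 18.
Eliminating c₀: 6·(row 1) − 11·(row 2) gives 425·c₁ = 6·116 − 11·18 = 498, so c₁ = 498/425.
Then c₀ = (18 − 11·(498/425))/6 = 362/425.

c₁ = 1.172, c₀ = 0.852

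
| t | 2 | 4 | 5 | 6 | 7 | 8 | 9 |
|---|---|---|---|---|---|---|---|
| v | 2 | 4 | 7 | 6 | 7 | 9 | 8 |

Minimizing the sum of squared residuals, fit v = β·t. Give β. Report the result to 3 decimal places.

XᵀX·[β]ᵀ = Xᵀv reads: 275·β = 284.
Hence β = 284 / 275 ≈ 1.03273.

β = 1.033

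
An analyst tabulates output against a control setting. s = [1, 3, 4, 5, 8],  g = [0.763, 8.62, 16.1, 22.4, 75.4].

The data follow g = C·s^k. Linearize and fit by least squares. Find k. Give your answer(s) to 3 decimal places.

Linearized form: ln g = k·ln s + ln C. From the 5 transformed points,
Σln s = 6.1738, Σ(ln s)² = 10.0431, Σln g = 12.0943, Σln s·ln g = 20.2116.
Normal system: [[10.0431, 6.1738]; [6.1738, 5]]·[k, ln C]ᵀ = [20.2116, 12.0943]ᵀ.
Solving (det = 12.1000): k = 2.18105, ln C = -0.27421.

k = 2.181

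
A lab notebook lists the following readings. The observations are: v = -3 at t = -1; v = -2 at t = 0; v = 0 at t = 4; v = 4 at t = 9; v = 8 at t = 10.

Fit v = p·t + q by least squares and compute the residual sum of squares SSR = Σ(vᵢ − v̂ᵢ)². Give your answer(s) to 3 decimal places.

Forming MᵀM = [[198, 22]; [22, 5]] and Mᵀv = [119, 7]ᵀ gives MᵀM·[p, q]ᵀ = Mᵀv.
det = 198·5 − 22² = 506.
p = (119·5 − 22·7)/506 = 441/506; q = (198·7 − 22·119)/506 = -56/23.
Residuals: 155/506, 10/23, -266/253, -31/22, 435/253; SSR = 3203/506.

SSR = 6.330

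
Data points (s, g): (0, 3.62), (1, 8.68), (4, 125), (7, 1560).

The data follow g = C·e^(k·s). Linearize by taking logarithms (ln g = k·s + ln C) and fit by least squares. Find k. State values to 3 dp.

k = 0.869

Linearized form: ln g = k·s + ln C. From the 4 transformed points,
Σs = 12.0000, Σ(s)² = 66.0000, Σln g = 15.6283, Σs·ln g = 72.9414.
Equations: 66.0000·k + 12.0000·ln C = 72.9414;  12.0000·k + 4·ln C = 15.6283.
Slope k = (n·Σs·ln g − Σs·Σln g)/(n·Σ(s)² − (Σs)²) = (4·72.9414 − 12.0000·15.6283)/120.0000 = 0.86855; ln C = (Σln g − k·Σs)/n = 1.30140.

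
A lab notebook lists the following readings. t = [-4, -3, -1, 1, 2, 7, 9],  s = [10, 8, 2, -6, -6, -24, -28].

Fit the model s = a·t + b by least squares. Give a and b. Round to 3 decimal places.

Entries of AᵀA: Σt·t = 161, Σt = 11, Σ1 = 7.
Moment sums: Σt·s = -504, Σs = -44.
AᵀA·[a, b]ᵀ = Aᵀs becomes [[161, 11]; [11, 7]]·[a, b]ᵀ = [-504, -44]ᵀ.
Eliminating b: 7·(row 1) − 11·(row 2) gives 1006·a = 7·(-504) − 11·(-44) = -3044, so a = -1522/503.
Then b = ((-44) − 11·(-1522/503))/7 = -770/503.

a = -3.026, b = -1.531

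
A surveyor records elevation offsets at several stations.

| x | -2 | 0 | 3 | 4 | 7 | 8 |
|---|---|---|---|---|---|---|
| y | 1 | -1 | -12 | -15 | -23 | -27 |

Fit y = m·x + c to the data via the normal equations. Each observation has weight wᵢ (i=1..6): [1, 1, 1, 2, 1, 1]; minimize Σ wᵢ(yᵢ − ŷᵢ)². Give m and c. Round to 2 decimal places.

Sums needed: Σwᵢ·x·x = 158, Σwᵢ·x = 24, Σwᵢ·1 = 7.
Right-hand side: Σwᵢ·x·y = -535, Σwᵢ·y = -92.
Determinant 158·7 − 24² = 530.
m = ((-535)·7 − 24·(-92))/530 = -29/10; c = (158·(-92) − 24·(-535))/530 = -16/5.

m = -2.90, c = -3.20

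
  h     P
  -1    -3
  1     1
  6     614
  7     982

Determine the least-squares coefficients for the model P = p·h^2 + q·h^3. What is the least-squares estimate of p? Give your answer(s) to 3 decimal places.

p = -0.856

Normal-equation sums: Σh^2·h^2 = 3699, Σh^2·h^3 = 24583, Σh^3·h^3 = 164307.
And Σh^2·P = 70220, Σh^3·P = 469454.
Determinant 3699·164307 − 24583² = 3447704.
p = (70220·164307 − 24583·469454)/3447704 = -113467/132604; q = (3699·469454 − 24583·70220)/3447704 = 5146043/1723852.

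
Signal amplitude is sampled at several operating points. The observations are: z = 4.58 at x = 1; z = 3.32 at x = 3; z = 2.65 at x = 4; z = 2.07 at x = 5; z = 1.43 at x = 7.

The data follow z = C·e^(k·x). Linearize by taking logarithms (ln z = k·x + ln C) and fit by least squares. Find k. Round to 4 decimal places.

With ln zᵢ as the transformed response and xᵢ as the regressor:
Σx = 20.0000, Σ(x)² = 100.0000, Σln z = 4.7814, Σx·ln z = 15.1613.
Normal system: [[100.0000, 20.0000]; [20.0000, 5]]·[k, ln C]ᵀ = [15.1613, 4.7814]ᵀ.
Δ = 100.0000·5 − (20.0000)² = 100.0000; k = (15.1613·5 − 20.0000·4.7814)/100.0000 = -0.19822, ln C = (100.0000·4.7814 − 20.0000·15.1613)/100.0000 = 1.74919.

k = -0.1982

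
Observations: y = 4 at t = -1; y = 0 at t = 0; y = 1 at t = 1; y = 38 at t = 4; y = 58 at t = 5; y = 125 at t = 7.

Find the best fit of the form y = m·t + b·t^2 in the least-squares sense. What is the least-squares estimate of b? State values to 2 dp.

With design matrix X, XᵀX = [[92, 532]; [532, 3284]] and Xᵀy = [1314, 8188]ᵀ.
Δ = 92·3284 − 532² = 19104.
m = (1314·3284 − 532·8188)/19104 = -5105/2388; b = (92·8188 − 532·1314)/19104 = 6781/2388.

b = 2.84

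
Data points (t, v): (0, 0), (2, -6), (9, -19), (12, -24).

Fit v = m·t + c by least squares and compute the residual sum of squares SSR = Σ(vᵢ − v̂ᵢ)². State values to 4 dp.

SSR = 2.5633

The normal system XᵀX·[m, c]ᵀ = Xᵀv is [[229, 23]; [23, 4]]·[m, c]ᵀ = [-471, -49]ᵀ.
Eliminating c: 4·(row 1) − 23·(row 2) gives 387·m = 4·(-471) − 23·(-49) = -757, so m = -757/387.
Then c = ((-49) − 23·(-757/387))/4 = -388/387.
Residuals: 388/387, -140/129, -152/387, 184/387; SSR = 992/387.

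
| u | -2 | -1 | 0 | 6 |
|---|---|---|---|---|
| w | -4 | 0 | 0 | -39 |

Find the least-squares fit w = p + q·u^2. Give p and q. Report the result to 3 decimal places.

p = 0.493, q = -1.097

Entries of MᵀM: Σ1 = 4, Σu^2 = 41, Σu^2·u^2 = 1313.
And Σw = -43, Σu^2·w = -1420.
Normal equations: [[4, 41]; [41, 1313]]·[p, q]ᵀ = [-43, -1420]ᵀ.
det = 4·1313 − 41² = 3571.
p = ((-43)·1313 − 41·(-1420))/3571 = 1761/3571; q = (4·(-1420) − 41·(-43))/3571 = -3917/3571.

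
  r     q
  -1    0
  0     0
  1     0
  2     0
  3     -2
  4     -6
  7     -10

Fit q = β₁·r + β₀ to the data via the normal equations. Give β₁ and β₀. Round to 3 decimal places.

AᵀA·[β₁, β₀]ᵀ = Aᵀq reads: 80·β₁ + 16·β₀ = -100;  16·β₁ + 7·β₀ = -18.
Determinant 80·7 − 16² = 304.
β₁ = ((-100)·7 − 16·(-18))/304 = -103/76; β₀ = (80·(-18) − 16·(-100))/304 = 10/19.

β₁ = -1.355, β₀ = 0.526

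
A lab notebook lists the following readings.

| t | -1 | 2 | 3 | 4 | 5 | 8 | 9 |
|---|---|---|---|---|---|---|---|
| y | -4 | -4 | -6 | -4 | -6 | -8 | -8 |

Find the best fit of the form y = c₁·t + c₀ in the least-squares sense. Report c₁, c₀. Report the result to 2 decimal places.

The normal system XᵀX·[c₁, c₀]ᵀ = Xᵀy is [[200, 30]; [30, 7]]·[c₁, c₀]ᵀ = [-204, -40]ᵀ.
Eliminating c₀: 7·(row 1) − 30·(row 2) gives 500·c₁ = 7·(-204) − 30·(-40) = -228, so c₁ = -57/125.
Then c₀ = ((-40) − 30·(-57/125))/7 = -94/25.

c₁ = -0.46, c₀ = -3.76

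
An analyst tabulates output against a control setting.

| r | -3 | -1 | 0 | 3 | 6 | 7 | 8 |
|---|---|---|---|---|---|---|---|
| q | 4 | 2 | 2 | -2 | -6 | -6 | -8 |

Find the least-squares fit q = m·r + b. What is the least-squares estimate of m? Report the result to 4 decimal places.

Normal-equation sums: Σr·r = 168, Σr = 20, Σ1 = 7.
For Xᵀq: Σr·q = -162, Σq = -14.
det = 168·7 − 20² = 776.
m = ((-162)·7 − 20·(-14))/776 = -427/388; b = (168·(-14) − 20·(-162))/776 = 111/97.

m = -1.1005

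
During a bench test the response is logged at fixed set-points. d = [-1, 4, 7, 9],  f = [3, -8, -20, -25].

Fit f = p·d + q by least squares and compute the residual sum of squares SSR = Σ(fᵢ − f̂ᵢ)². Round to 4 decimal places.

SSR = 7.6916

Entries of MᵀM: Σd·d = 147, Σd = 19, Σ1 = 4.
Right-hand side: Σd·f = -400, Σf = -50.
Δ = 147·4 − 19² = 227.
p = ((-400)·4 − 19·(-50))/227 = -650/227; q = (147·(-50) − 19·(-400))/227 = 250/227.
Residuals: -219/227, 534/227, -240/227, -75/227; SSR = 1746/227.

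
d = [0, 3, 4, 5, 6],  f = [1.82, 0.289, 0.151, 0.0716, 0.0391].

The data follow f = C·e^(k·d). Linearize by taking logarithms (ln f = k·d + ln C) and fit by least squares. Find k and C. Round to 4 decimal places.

Let Y = ln f. Fitting Y = k·d + ln C by least squares:
Over the data: Σd = 18.0000, Σ(d)² = 86.0000, Σln f = -8.4113, Σd·ln f = -43.9190.
Normal system: [[86.0000, 18.0000]; [18.0000, 5]]·[k, ln C]ᵀ = [-43.9190, -8.4113]ᵀ.
Solving (det = 106.0000): k = -0.64332, ln C = 0.63371, so C = exp(0.63371) = 1.88459.

k = -0.6433, C = 1.8846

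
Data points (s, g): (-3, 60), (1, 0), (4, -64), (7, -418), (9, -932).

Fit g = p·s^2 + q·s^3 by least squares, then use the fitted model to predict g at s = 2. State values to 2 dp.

From the data, Σs^2·s^2 = 9300, Σs^2·s^3 = 76638, Σs^3·s^3 = 653916.
And Σs^2·g = -96458, Σs^3·g = -828518.
So XᵀX·[p, q]ᵀ = Xᵀg: [[9300, 76638]; [76638, 653916]]·[p, q]ᵀ = [-96458, -828518]ᵀ.
Determinant 9300·653916 − 76638² = 208035756.
p = ((-96458)·653916 − 76638·(-828518))/208035756 = 11681471/5778771; q = (9300·(-828518) − 76638·(-96458))/208035756 = -2896937/1926257.
At s = 2: ĝ = (11681471/5778771)·(4) + (-2896937/1926257)·(8) = -22800604/5778771.

ĝ = -3.95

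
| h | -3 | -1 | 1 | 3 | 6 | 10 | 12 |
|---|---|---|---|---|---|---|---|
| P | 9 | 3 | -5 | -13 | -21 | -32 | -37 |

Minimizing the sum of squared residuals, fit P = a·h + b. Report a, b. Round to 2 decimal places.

The normal equations are: 300·a + 28·b = -964;  28·a + 7·b = -96.
(Σh·h = 300, Σh = 28, Σ1 = 7, Σh·P = -964, ΣP = -96.)
Δ = 300·7 − 28² = 1316.
a = ((-964)·7 − 28·(-96))/1316 = -145/47; b = (300·(-96) − 28·(-964))/1316 = -452/329.

a = -3.09, b = -1.37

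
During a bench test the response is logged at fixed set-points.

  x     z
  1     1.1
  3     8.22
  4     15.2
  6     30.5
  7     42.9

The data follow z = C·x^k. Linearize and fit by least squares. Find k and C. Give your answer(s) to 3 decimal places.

k = 1.875, C = 1.090

Taking logs, ln z = k·ln x + ln C, so regress ln z on ln x.
Σln x = 6.2226, Σ(ln x)² = 10.1257, Σln z = 12.0998, Σln x·ln z = 19.5250.
Equations: 10.1257·k + 6.2226·ln C = 19.5250;  6.2226·k + 5·ln C = 12.0998.
Slope k = (n·Σln x·ln z − Σln x·Σln z)/(n·Σ(ln x)² − (Σln x)²) = (5·19.5250 − 6.2226·12.0998)/11.9082 = 1.87545; ln C = (Σln z − k·Σln x)/n = 0.08593, so C = exp(0.08593) = 1.08973.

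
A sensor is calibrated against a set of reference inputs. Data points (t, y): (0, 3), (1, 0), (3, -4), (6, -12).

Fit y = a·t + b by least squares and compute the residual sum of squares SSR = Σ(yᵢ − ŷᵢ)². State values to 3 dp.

SSR = 0.452

With design matrix A, AᵀA = [[46, 10]; [10, 4]] and Aᵀy = [-84, -13]ᵀ.
Δ = 46·4 − 10² = 84.
a = ((-84)·4 − 10·(-13))/84 = -103/42; b = (46·(-13) − 10·(-84))/84 = 121/42.
Residuals: 5/42, -3/7, 10/21, -1/6; SSR = 19/42.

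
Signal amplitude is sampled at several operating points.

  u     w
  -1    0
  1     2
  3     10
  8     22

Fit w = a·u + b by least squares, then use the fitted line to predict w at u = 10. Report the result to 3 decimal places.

ŵ = 27.050

Sums needed: Σu·u = 75, Σu = 11, Σ1 = 4.
Moment sums: Σu·w = 208, Σw = 34.
Normal equations: [[75, 11]; [11, 4]]·[a, b]ᵀ = [208, 34]ᵀ.
Determinant 75·4 − 11² = 179.
a = (208·4 − 11·34)/179 = 458/179; b = (75·34 − 11·208)/179 = 262/179.
At u = 10: ŵ = (458/179)·(10) + (262/179)·(1) = 4842/179.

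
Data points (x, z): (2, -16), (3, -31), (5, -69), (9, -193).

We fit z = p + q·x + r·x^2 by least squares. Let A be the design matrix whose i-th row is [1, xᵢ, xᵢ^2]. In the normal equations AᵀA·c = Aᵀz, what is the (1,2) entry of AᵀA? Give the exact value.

Row 1 ↔ basis 1, column 2 ↔ basis x, so (AᵀA)_{1,2} = Σᵢ x = (1)·(2) + (1)·(3) + (1)·(5) + (1)·(9) = 19.

19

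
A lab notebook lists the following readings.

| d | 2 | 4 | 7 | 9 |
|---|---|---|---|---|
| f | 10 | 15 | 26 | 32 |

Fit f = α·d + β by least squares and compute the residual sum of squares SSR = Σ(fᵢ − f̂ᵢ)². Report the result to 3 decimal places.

With design matrix M, MᵀM = [[150, 22]; [22, 4]] and Mᵀf = [550, 83]ᵀ.
Eliminating β: 4·(row 1) − 22·(row 2) gives 116·α = 4·550 − 22·83 = 374, so α = 187/58.
Then β = (83 − 22·(187/58))/4 = 175/58.
Residuals: 31/58, -53/58, 12/29, -1/29; SSR = 75/58.

SSR = 1.293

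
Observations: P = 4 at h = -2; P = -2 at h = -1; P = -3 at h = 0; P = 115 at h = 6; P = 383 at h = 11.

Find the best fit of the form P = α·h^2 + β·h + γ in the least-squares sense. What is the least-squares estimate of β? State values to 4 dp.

The normal equations are: 15954·α + 1538·β + 162·γ = 50497;  1538·α + 162·β + 14·γ = 4897;  162·α + 14·β + 5·γ = 497.
Row-reducing yields α = 131985/43336, β = 71543/43336, γ = -42259/10834.

β = 1.6509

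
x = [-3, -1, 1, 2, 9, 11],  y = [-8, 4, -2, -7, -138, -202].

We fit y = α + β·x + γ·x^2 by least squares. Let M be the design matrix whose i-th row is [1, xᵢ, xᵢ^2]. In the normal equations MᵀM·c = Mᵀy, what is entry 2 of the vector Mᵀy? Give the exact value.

Entry 2 ↔ basis x, so (Mᵀy)_{2} = Σᵢ (x)·yᵢ = (-3)·(-8) + (-1)·(4) + (1)·(-2) + (2)·(-7) + (9)·(-138) + (11)·(-202) = -3460.

-3460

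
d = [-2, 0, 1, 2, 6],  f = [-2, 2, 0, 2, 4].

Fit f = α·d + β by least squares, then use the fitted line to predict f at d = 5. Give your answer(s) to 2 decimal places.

f̂ = 3.61

The normal equations are: 45·α + 7·β = 32;  7·α + 5·β = 6.
Δ = 45·5 − 7² = 176.
α = (32·5 − 7·6)/176 = 59/88; β = (45·6 − 7·32)/176 = 23/88.
At d = 5: f̂ = (59/88)·(5) + (23/88)·(1) = 159/44.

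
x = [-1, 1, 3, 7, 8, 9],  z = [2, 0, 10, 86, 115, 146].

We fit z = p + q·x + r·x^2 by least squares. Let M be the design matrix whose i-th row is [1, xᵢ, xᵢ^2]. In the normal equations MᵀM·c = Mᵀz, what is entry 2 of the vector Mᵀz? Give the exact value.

2864

Entry 2 ↔ basis x, so (Mᵀz)_{2} = Σᵢ (x)·zᵢ = (-1)·(2) + (1)·(0) + (3)·(10) + (7)·(86) + (8)·(115) + (9)·(146) = 2864.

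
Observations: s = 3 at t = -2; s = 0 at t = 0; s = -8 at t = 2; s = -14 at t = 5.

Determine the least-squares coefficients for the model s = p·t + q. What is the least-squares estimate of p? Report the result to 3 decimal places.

Sums needed: Σt·t = 33, Σt = 5, Σ1 = 4.
For Mᵀs: Σt·s = -92, Σs = -19.
So MᵀM·[p, q]ᵀ = Mᵀs: [[33, 5]; [5, 4]]·[p, q]ᵀ = [-92, -19]ᵀ.
Eliminating q: 4·(row 1) − 5·(row 2) gives 107·p = 4·(-92) − 5·(-19) = -273, so p = -273/107.
Then q = ((-19) − 5·(-273/107))/4 = -167/107.

p = -2.551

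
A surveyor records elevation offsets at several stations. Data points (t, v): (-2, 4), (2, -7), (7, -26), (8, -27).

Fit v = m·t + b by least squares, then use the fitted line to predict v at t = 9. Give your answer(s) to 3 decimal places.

v̂ = -31.027

From the data, Σt·t = 121, Σt = 15, Σ1 = 4.
For Xᵀv: Σt·v = -420, Σv = -56.
Normal equations: [[121, 15]; [15, 4]]·[m, b]ᵀ = [-420, -56]ᵀ.
Determinant 121·4 − 15² = 259.
m = ((-420)·4 − 15·(-56))/259 = -120/37; b = (121·(-56) − 15·(-420))/259 = -68/37.
At t = 9: v̂ = (-120/37)·(9) + (-68/37)·(1) = -1148/37.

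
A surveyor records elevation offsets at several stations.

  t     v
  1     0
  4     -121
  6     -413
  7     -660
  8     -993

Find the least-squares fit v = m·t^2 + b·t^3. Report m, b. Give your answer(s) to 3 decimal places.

Compute the Gram sums: Σt^2·t^2 = 8050, Σt^2·t^3 = 58376, Σt^3·t^3 = 430546.
And Σt^2·v = -112696, Σt^3·v = -831748.
Normal equations: [[8050, 58376]; [58376, 430546]]·[m, b]ᵀ = [-112696, -831748]ᵀ.
det = 8050·430546 − 58376² = 58137924.
m = ((-112696)·430546 − 58376·(-831748))/58137924 = 8327308/14534481; b = (8050·(-831748) − 58376·(-112696))/58137924 = -29207426/14534481.

m = 0.573, b = -2.010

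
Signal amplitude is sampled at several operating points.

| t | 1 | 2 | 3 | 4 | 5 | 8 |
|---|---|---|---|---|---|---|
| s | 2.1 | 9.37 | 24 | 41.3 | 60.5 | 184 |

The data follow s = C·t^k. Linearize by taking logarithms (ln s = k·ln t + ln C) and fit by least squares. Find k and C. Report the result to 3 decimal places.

k = 2.131, C = 2.139

With ln sᵢ as the transformed response and ln tᵢ as the regressor:
Σln t = 6.8669, Σ(ln t)² = 10.5236, Σln s = 19.1959, Σln t·ln s = 27.6477.
Equations: 10.5236·k + 6.8669·ln C = 27.6477;  6.8669·k + 6·ln C = 19.1959.
Δ = 10.5236·6 − (6.8669)² = 15.9867; k = (27.6477·6 − 6.8669·19.1959)/15.9867 = 2.13107, ln C = (10.5236·19.1959 − 6.8669·27.6477)/15.9867 = 0.76034, so C = exp(0.76034) = 2.13899.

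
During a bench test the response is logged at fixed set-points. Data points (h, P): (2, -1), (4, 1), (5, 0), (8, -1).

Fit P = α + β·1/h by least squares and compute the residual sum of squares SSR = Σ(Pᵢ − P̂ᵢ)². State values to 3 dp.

Setting ∂/∂α … = 0 gives: 4·α + (43/40)·β = -1;  (43/40)·α + (589/1600)·β = -3/8.
(Σ1 = 4, Σ1/h = 43/40, Σ1/h·1/h = 589/1600, ΣP = -1, Σ1/h·P = -3/8.)
det = 4·(589/1600) − (43/40)² = 507/1600.
α = ((-1)·(589/1600) − (43/40)·(-3/8))/(507/1600) = 56/507; β = (4·(-3/8) − (43/40)·(-1))/(507/1600) = -680/507.
Residuals: -223/507, 207/169, 80/507, -478/507; SSR = 1322/507.

SSR = 2.607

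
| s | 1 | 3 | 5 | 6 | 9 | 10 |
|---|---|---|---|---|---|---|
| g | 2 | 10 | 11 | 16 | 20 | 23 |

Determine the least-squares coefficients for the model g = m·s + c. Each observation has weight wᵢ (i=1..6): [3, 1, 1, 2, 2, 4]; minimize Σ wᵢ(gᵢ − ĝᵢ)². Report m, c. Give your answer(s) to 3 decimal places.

The normal system MᵀWM·[m, c]ᵀ = MᵀWg is [[671, 81]; [81, 13]]·[m, c]ᵀ = [1563, 191]ᵀ.
Determinant 671·13 − 81² = 2162.
m = (1563·13 − 81·191)/2162 = 2424/1081; c = (671·191 − 81·1563)/2162 = 779/1081.

m = 2.242, c = 0.721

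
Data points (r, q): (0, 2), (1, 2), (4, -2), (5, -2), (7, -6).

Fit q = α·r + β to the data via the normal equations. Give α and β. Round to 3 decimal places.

Normal-equation sums: Σr·r = 91, Σr = 17, Σ1 = 5.
For Xᵀq: Σr·q = -58, Σq = -6.
XᵀX·[α, β]ᵀ = Xᵀq becomes [[91, 17]; [17, 5]]·[α, β]ᵀ = [-58, -6]ᵀ.
Δ = 91·5 − 17² = 166.
α = ((-58)·5 − 17·(-6))/166 = -94/83; β = (91·(-6) − 17·(-58))/166 = 220/83.

α = -1.133, β = 2.651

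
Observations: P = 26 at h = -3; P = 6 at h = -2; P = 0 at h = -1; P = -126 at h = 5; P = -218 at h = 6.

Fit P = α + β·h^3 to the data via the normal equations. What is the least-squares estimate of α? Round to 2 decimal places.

α = -1.28

Setting ∂/∂α … = 0 gives: 5·α + 305·β = -312;  305·α + 63075·β = -63588.
(Σ1 = 5, Σh^3 = 305, Σh^3·h^3 = 63075, ΣP = -312, Σh^3·P = -63588.)
Eliminating β: 63075·(row 1) − 305·(row 2) gives 222350·α = 63075·(-312) − 305·(-63588) = -285060, so α = -28506/22235.
Then β = ((-63588) − 305·(-28506/22235))/63075 = -22278/22235.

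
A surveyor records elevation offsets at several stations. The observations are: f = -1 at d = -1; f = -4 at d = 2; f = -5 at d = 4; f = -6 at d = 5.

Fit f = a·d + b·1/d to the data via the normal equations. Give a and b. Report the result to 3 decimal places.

a = -1.370, b = 1.500

Entries of XᵀX: Σd·d = 46, Σd·1/d = 4, Σ1/d·1/d = 541/400.
Moment sums: Σd·f = -57, Σ1/d·f = -69/20.
Determinant 46·(541/400) − 4² = 9243/200.
a = ((-57)·(541/400) − 4·(-69/20))/(9243/200) = -2813/2054; b = (46·(-69/20) − 4·(-57))/(9243/200) = 1540/1027.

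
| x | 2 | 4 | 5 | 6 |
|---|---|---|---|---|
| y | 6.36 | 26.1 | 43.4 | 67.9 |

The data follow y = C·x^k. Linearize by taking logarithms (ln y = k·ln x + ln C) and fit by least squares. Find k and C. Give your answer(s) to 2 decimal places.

Taking logs, ln y = k·ln x + ln C, so regress ln y on ln x.
Σln x = 5.4806, Σ(ln x)² = 8.2030, Σln y = 13.1005, Σln x·ln y = 19.4304.
Normal system: [[8.2030, 5.4806]; [5.4806, 4]]·[k, ln C]ᵀ = [19.4304, 13.1005]ᵀ.
Solving (det = 2.7744): k = 2.13471, ln C = 0.35022, so C = exp(0.35022) = 1.41938.

k = 2.13, C = 1.42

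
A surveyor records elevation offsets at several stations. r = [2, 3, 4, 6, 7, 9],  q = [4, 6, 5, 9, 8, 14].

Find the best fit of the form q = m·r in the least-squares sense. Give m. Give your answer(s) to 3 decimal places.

m = 1.446

Compute the Gram sums: Σr·r = 195.
Right-hand side: Σr·q = 282.
So MᵀM·[m]ᵀ = Mᵀq: [[195]]·[m]ᵀ = [282]ᵀ.
Hence m = 282 / 195 ≈ 1.44615.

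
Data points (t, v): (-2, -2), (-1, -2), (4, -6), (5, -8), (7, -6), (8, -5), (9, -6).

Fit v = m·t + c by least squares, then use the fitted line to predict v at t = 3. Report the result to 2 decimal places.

Sums needed: Σt·t = 240, Σt = 30, Σ1 = 7.
For Aᵀv: Σt·v = -194, Σv = -35.
Normal equations: [[240, 30]; [30, 7]]·[m, c]ᵀ = [-194, -35]ᵀ.
det = 240·7 − 30² = 780.
m = ((-194)·7 − 30·(-35))/780 = -77/195; c = (240·(-35) − 30·(-194))/780 = -43/13.
At t = 3: v̂ = (-77/195)·(3) + (-43/13)·(1) = -292/65.

v̂ = -4.49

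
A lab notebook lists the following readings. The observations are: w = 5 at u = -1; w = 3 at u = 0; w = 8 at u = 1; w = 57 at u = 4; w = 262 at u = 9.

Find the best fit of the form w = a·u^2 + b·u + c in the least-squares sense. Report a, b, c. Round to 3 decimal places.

Normal-equation sums: Σu^2·u^2 = 6819, Σu^2·u = 793, Σu^2 = 99, Σu·u = 99, Σu = 13, Σ1 = 5.
And Σu^2·w = 22147, Σu·w = 2589, Σw = 335.
XᵀX·[a, b, c]ᵀ = Xᵀw becomes [[6819, 793, 99]; [793, 99, 13]; [99, 13, 5]]·[a, b, c]ᵀ = [22147, 2589, 335]ᵀ.
Solving the 3×3 system (Gaussian elimination) gives a = 57095/18704, b = 23825/18704, c = 30371/9352.

a = 3.053, b = 1.274, c = 3.248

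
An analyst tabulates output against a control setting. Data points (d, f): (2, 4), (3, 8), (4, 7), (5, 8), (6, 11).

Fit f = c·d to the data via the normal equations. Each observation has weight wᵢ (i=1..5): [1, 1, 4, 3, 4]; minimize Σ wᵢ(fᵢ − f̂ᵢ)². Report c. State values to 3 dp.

The normal system MᵀWM·[c]ᵀ = MᵀWf is [[296]]·[c]ᵀ = [528]ᵀ.
c = 528/296 = 1.78378.

c = 1.784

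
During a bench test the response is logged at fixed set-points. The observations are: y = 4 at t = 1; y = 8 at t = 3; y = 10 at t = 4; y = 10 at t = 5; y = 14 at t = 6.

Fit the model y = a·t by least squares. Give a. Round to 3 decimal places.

From the data, Σt·t = 87.
Right-hand side: Σt·y = 202.
Normal equations: [[87]]·[a]ᵀ = [202]ᵀ.
a = 202/87 = 2.32184.

a = 2.322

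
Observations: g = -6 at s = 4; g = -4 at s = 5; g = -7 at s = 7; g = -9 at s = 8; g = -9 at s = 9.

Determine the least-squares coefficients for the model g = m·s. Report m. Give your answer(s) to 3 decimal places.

m = -1.047

Sums needed: Σs·s = 235.
Right-hand side: Σs·g = -246.
MᵀM·[m]ᵀ = Mᵀg becomes [[235]]·[m]ᵀ = [-246]ᵀ.
m = (-246)/235 = -1.04681.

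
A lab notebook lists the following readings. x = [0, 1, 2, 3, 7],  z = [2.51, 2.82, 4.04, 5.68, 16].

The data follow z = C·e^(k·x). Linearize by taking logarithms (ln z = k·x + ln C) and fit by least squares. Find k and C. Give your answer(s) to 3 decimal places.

k = 0.274, C = 2.363

Taking logs, ln z = k·x + ln C, so regress ln z on x.
Σx = 13.0000, Σ(x)² = 63.0000, Σln z = 7.8628, Σx·ln z = 28.4482.
Equations: 63.0000·k + 13.0000·ln C = 28.4482;  13.0000·k + 5·ln C = 7.8628.
Solving (det = 146.0000): k = 0.27414, ln C = 0.85979, so C = exp(0.85979) = 2.36268.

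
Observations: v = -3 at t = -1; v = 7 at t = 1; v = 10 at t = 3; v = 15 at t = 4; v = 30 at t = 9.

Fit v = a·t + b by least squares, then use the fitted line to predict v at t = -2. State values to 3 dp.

v̂ = -4.789

Entries of XᵀX: Σt·t = 108, Σt = 16, Σ1 = 5.
For Xᵀv: Σt·v = 370, Σv = 59.
det = 108·5 − 16² = 284.
a = (370·5 − 16·59)/284 = 453/142; b = (108·59 − 16·370)/284 = 113/71.
At t = -2: v̂ = (453/142)·(-2) + (113/71)·(1) = -340/71.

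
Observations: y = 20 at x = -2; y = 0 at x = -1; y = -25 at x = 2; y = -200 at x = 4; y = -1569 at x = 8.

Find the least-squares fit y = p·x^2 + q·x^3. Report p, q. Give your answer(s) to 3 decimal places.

Setting ∂/∂p … = 0 gives: 4385·p + 33791·q = -103636;  33791·p + 266369·q = -816488.
Δ = 4385·266369 − 33791² = 26196384.
p = ((-103636)·266369 − 33791·(-816488))/26196384 = -3867919/6549096; q = (4385·(-816488) − 33791·(-103636))/26196384 = -19583951/6549096.

p = -0.591, q = -2.990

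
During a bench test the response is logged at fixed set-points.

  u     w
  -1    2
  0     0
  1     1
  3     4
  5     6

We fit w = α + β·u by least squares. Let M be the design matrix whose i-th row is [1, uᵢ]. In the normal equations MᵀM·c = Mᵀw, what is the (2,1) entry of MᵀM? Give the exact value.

8

Row 2 ↔ basis u, column 1 ↔ basis 1, so (MᵀM)_{2,1} = Σᵢ u = (-1)·(1) + (0)·(1) + (1)·(1) + (3)·(1) + (5)·(1) = 8.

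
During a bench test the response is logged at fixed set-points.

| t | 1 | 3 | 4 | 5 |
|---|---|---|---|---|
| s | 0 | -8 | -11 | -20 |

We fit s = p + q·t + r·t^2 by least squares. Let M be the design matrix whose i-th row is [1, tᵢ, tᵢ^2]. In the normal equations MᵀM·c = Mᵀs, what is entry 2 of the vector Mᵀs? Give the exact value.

-168

Entry 2 ↔ basis t, so (Mᵀs)_{2} = Σᵢ (t)·sᵢ = (1)·(0) + (3)·(-8) + (4)·(-11) + (5)·(-20) = -168.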